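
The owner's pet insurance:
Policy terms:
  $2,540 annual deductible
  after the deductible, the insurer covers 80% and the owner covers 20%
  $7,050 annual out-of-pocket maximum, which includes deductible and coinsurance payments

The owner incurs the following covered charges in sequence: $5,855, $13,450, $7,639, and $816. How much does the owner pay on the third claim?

Bill 1, $5,855: $2,540 to deductible, leaving $3,315; 20% of $3,315 = $663. Cost to owner: $3,203. OOP to date $3,203.
Bill 2, $13,450: deductible already satisfied, so owner's share is 20% × $13,450 = $2,690. Owner owes $2,690 (running OOP $5,893).
Bill 3, $7,639: 20% coinsurance on $7,639 = $1,527.80. OOP would hit $7,420.80 > $7,050, so the cap limits the owner to $7,050 − $5,893 = $1,157.

$1,157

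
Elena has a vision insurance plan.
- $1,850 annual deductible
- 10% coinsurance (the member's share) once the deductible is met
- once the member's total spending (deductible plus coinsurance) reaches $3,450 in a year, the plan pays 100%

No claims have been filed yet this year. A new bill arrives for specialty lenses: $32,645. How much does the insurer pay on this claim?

$29,195

Nothing has been paid toward the $1,850 deductible, so the first $1,850 of this charge is applied there.
The remaining $30,795 (= $32,645 − $1,850) moves to coinsurance.
10% of $30,795 = $3,079.50 falls to the member.
Member responsibility before any cap: $1,850 + $3,079.50 = $4,929.50.
That would bring total out-of-pocket to $4,929.50, past the $3,450 cap. The member is capped at $3,450 − $0 = $3,450 on this claim.
The plan picks up $32,645 − $3,450 = $29,195.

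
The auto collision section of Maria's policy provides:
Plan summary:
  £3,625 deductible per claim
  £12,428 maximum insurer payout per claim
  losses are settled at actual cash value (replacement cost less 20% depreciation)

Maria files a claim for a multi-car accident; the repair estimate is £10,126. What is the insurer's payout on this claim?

Depreciate 20%: the covered value is £10,126 × 0.8 = £8,100.80.
After the deductible, £8,100.80 − £3,625 = £4,475.80 remains.
£4,475.80 ≤ £12,428, so the limit doesn't bind; insurer pays £4,475.80.

£4,475.80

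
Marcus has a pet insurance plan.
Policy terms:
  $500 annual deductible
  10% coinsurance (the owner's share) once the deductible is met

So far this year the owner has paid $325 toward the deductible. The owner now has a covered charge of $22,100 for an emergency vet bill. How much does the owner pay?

$325 of the $500 deductible is already met, leaving $175.
The remaining $21,925 (= $22,100 − $175) moves to coinsurance.
10% of $21,925 = $2,192.50 falls to the owner.
Owner responsibility: $175 + $2,192.50 = $2,367.50.

$2,367.50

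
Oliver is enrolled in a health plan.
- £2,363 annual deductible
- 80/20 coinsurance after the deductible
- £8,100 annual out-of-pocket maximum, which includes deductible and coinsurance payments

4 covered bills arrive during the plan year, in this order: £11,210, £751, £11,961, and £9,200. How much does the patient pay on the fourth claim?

Claim 1 — £11,210: £2,363 to deductible, leaving £8,847; patient's 20% is £1,769.40. Patient owes £4,132.40 (running OOP £4,132.40).
Claim 2 — £751: 20% coinsurance on £751 = £150.20. Patient owes £150.20 (running OOP £4,282.60).
Claim 3 — £11,961: 20% coinsurance on £11,961 = £2,392.20. Cost to patient: £2,392.20. OOP to date £6,674.80.
Claim 4 — £9,200: 20% coinsurance on £9,200 = £1,840. That would push OOP to £8,514.80, over the £8,100 cap, so patient pays £8,100 − £6,674.80 = £1,425.20.

£1,425.20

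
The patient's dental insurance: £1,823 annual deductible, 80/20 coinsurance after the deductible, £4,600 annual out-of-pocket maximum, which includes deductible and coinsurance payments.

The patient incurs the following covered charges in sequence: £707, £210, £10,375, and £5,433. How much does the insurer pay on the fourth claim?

£4,549.80

Claim 1 (£707): all of it applies to the deductible. Patient pays £707; OOP now £707. Plan pays £707 − £707 = £0.
Claim 2 (£210): entire amount goes to the deductible. Patient pays £210; OOP now £917. Insurer: £210 − £210 = £0.
Claim 3 (£10,375): £906 finishes the deductible; £9,469 goes to coinsurance; 20% of £9,469 = £1,893.80. Patient owes £2,799.80 (running OOP £3,716.80). Insurer: £10,375 − £2,799.80 = £7,575.20.
Claim 4 (£5,433): deductible already satisfied, so patient's share is 20% × £5,433 = £1,086.60. That would push OOP to £4,803.40, over the £4,600 cap, so patient pays £4,600 − £3,716.80 = £883.20. Plan pays £5,433 − £883.20 = £4,549.80.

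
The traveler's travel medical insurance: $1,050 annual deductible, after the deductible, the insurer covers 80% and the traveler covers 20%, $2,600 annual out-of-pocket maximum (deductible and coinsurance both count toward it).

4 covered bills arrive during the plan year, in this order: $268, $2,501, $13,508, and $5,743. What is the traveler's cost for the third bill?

Claim 1 — $268: all of it applies to the deductible. Traveler pays $268; OOP now $268.
Claim 2 — $2,501: $782 to deductible, leaving $1,719; 20% of $1,719 = $343.80. Traveler owes $1,125.80 (running OOP $1,393.80).
Claim 3 — $13,508: deductible met; 20% of $13,508 = $2,701.60. Adding that to $1,393.80 gives $4,095.40, past the $2,600 cap; traveler pays only $2,600 − $1,393.80 = $1,206.20.

$1,206.20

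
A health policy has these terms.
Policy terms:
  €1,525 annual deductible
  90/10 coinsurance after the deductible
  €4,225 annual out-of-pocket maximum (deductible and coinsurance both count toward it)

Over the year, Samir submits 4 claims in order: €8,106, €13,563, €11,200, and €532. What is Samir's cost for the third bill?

#1 (€8,106): €1,525 finishes the deductible; €6,581 goes to coinsurance; coinsurance €6,581 × 10% = €658.10. Cost to patient: €2,183.10. OOP to date €2,183.10.
#2 (€13,563): deductible already satisfied, so patient's share is 10% × €13,563 = €1,356.30. Patient pays €1,356.30; OOP now €3,539.40.
#3 (€11,200): deductible met; 10% of €11,200 = €1,120. That would push OOP to €4,659.40, over the €4,225 cap, so patient pays €4,225 − €3,539.40 = €685.60.

€685.60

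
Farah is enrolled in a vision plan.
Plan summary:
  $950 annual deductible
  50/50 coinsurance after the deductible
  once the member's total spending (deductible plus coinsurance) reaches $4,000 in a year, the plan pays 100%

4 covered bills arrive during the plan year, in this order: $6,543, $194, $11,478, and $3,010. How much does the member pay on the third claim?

Claim 1 — $6,543: $950 finishes the deductible; $5,593 goes to coinsurance; member's 50% is $2,796.50. Cost to member: $3,746.50. OOP to date $3,746.50.
Claim 2 — $194: deductible already satisfied, so member's share is 50% × $194 = $97. Member pays $97; OOP now $3,843.50.
Claim 3 — $11,478: 50% coinsurance on $11,478 = $5,739. Adding that to $3,843.50 gives $9,582.50, past the $4,000 cap; member pays only $4,000 − $3,843.50 = $156.50.

$156.50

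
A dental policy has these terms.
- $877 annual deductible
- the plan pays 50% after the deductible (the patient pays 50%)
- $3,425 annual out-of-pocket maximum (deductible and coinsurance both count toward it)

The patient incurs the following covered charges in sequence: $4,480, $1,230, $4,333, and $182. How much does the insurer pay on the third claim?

#1 ($4,480): deductible takes $877, $3,603 remains; coinsurance $3,603 × 50% = $1,801.50. Patient pays $2,678.50; OOP now $2,678.50. Insurer: $4,480 − $2,678.50 = $1,801.50.
#2 ($1,230): deductible met; 50% of $1,230 = $615. Patient owes $615 (running OOP $3,293.50). Insurer: $1,230 − $615 = $615.
#3 ($4,333): deductible met; 50% of $4,333 = $2,166.50. That would push OOP to $5,460, over the $3,425 cap, so patient pays $3,425 − $3,293.50 = $131.50. Plan pays $4,333 − $131.50 = $4,201.50.

$4,201.50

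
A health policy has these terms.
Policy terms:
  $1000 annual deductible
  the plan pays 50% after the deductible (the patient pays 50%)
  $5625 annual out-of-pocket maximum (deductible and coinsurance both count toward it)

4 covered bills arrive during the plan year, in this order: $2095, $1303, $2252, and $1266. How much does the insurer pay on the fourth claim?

Claim 1 ($2095): $1000 finishes the deductible; $1095 goes to coinsurance; 50% of $1095 = $547.50. Patient pays $1547.50; OOP now $1547.50. Insurer: $2095 − $1547.50 = $547.50.
Claim 2 ($1303): 50% coinsurance on $1303 = $651.50. Patient pays $651.50; OOP now $2199. Insurer: $1303 − $651.50 = $651.50.
Claim 3 ($2252): deductible already satisfied, so patient's share is 50% × $2252 = $1126. Patient owes $1126 (running OOP $3325). Plan pays $2252 − $1126 = $1126.
Claim 4 ($1266): deductible met; 50% of $1266 = $633. Patient pays $633; OOP now $3958. Insurer: $1266 − $633 = $633.

$633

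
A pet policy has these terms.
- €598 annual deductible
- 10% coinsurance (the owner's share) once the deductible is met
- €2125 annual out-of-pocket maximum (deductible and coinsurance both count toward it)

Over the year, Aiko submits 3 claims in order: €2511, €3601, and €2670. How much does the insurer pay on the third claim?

€2403

Claim 1 (€2511): €598 finishes the deductible; €1913 goes to coinsurance; coinsurance €1913 × 10% = €191.30. Owner owes €789.30 (running OOP €789.30). Insurer: €2511 − €789.30 = €1721.70.
Claim 2 (€3601): 10% coinsurance on €3601 = €360.10. Cost to owner: €360.10. OOP to date €1149.40. Insurer: €3601 − €360.10 = €3240.90.
Claim 3 (€2670): deductible already satisfied, so owner's share is 10% × €2670 = €267. Owner owes €267 (running OOP €1416.40). Insurer: €2670 − €267 = €2403.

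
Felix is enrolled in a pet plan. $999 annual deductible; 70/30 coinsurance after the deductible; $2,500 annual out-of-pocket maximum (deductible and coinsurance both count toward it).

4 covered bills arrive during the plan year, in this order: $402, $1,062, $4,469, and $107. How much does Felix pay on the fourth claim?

Bill 1, $402: entire amount goes to the deductible. Cost to owner: $402. OOP to date $402.
Bill 2, $1,062: $597 to deductible, leaving $465; 30% of $465 = $139.50. Owner owes $736.50 (running OOP $1,138.50).
Bill 3, $4,469: deductible met; 30% of $4,469 = $1,340.70. Owner pays $1,340.70; OOP now $2,479.20.
Bill 4, $107: deductible already satisfied, so owner's share is 30% × $107 = $32.10. That would push OOP to $2,511.30, over the $2,500 cap, so owner pays $2,500 − $2,479.20 = $20.80.

$20.80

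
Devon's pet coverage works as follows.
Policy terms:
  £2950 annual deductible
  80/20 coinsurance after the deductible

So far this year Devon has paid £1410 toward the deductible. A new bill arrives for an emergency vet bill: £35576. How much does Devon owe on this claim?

£8347.20

Remaining deductible: £2950 − £1410 = £1540.
After the £1540 deductible portion, £35576 − £1540 = £34036 is subject to coinsurance.
Owner's 20% share of £34036 is £6807.20.
So the owner owes £1540 + £6807.20 = £8347.20.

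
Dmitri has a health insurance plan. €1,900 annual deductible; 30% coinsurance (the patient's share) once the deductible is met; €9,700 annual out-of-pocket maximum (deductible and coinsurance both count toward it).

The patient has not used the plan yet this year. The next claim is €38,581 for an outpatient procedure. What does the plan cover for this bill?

€28,881

The full €1,900 deductible is still open; €1,900 of this bill applies to it.
The remaining €36,681 (= €38,581 − €1,900) moves to coinsurance.
30% of €36,681 = €11,004.30 falls to the patient.
That puts the patient's cost at €1,900 + €11,004.30 = €12,904.30 before any cap.
Year-to-date out-of-pocket would reach €0 + €12,904.30 = €12,904.30, above the €9,700 maximum, so the patient pays only €9,700 − €0 = €9,700.
The insurer covers the remainder: €38,581 − €9,700 = €28,881.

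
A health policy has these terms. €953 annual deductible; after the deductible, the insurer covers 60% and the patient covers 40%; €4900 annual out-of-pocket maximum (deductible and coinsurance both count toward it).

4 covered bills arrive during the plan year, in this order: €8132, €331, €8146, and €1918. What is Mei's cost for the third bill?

€943

Claim 1 (€8132): deductible takes €953, €7179 remains; 40% of €7179 = €2871.60. Patient owes €3824.60 (running OOP €3824.60).
Claim 2 (€331): deductible already satisfied, so patient's share is 40% × €331 = €132.40. Patient pays €132.40; OOP now €3957.
Claim 3 (€8146): deductible already satisfied, so patient's share is 40% × €8146 = €3258.40. Adding that to €3957 gives €7215.40, past the €4900 cap; patient pays only €4900 − €3957 = €943.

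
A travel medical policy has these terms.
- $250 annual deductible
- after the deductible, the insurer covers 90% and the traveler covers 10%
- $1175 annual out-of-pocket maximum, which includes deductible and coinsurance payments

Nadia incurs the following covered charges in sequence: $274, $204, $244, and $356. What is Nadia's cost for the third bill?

$24.40

Bill 1, $274: $250 to deductible, leaving $24; coinsurance $24 × 10% = $2.40. Cost to traveler: $252.40. OOP to date $252.40.
Bill 2, $204: deductible met; 10% of $204 = $20.40. Cost to traveler: $20.40. OOP to date $272.80.
Bill 3, $244: deductible met; 10% of $244 = $24.40. Traveler owes $24.40 (running OOP $297.20).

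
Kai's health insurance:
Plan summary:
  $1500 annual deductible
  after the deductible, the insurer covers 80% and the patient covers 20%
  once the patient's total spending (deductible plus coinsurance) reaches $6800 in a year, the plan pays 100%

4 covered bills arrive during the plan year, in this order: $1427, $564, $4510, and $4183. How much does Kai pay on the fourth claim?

Claim 1 — $1427: all of it applies to the deductible. Patient owes $1427 (running OOP $1427).
Claim 2 — $564: $73 to deductible, leaving $491; patient's 20% is $98.20. Patient owes $171.20 (running OOP $1598.20).
Claim 3 — $4510: deductible already satisfied, so patient's share is 20% × $4510 = $902. Patient owes $902 (running OOP $2500.20).
Claim 4 — $4183: deductible met; 20% of $4183 = $836.60. Patient pays $836.60; OOP now $3336.80.

$836.60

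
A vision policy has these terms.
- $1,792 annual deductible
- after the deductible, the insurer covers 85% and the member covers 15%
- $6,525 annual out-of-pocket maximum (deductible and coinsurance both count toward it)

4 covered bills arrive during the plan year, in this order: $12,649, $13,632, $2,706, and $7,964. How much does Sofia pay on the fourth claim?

#1 ($12,649): $1,792 to deductible, leaving $10,857; coinsurance $10,857 × 15% = $1,628.55. Cost to member: $3,420.55. OOP to date $3,420.55.
#2 ($13,632): deductible already satisfied, so member's share is 15% × $13,632 = $2,044.80. Cost to member: $2,044.80. OOP to date $5,465.35.
#3 ($2,706): 15% coinsurance on $2,706 = $405.90. Cost to member: $405.90. OOP to date $5,871.25.
#4 ($7,964): deductible met; 15% of $7,964 = $1,194.60. OOP would hit $7,065.85 > $6,525, so the cap limits the member to $6,525 − $5,871.25 = $653.75.

$653.75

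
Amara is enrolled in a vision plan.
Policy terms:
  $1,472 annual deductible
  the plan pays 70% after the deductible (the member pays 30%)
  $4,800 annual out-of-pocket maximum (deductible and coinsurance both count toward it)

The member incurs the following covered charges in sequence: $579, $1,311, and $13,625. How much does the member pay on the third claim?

Claim 1 — $579: fully absorbed by the deductible. Cost to member: $579. OOP to date $579.
Claim 2 — $1,311: $893 finishes the deductible; $418 goes to coinsurance; member's 30% is $125.40. Cost to member: $1,018.40. OOP to date $1,597.40.
Claim 3 — $13,625: 30% coinsurance on $13,625 = $4,087.50. That would push OOP to $5,684.90, over the $4,800 cap, so member pays $4,800 − $1,597.40 = $3,202.60.

$3,202.60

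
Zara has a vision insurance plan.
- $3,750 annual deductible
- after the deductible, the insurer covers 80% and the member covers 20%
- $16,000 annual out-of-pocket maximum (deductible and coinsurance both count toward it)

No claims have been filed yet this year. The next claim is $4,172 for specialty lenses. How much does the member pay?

Deductible not yet touched, so the first $3,750 of the bill goes to the deductible.
After the $3,750 deductible portion, $4,172 − $3,750 = $422 is subject to coinsurance.
Coinsurance: $422 × 20% = $84.40.
Member responsibility before any cap: $3,750 + $84.40 = $3,834.40.
Cumulative spending $0 + $3,834.40 = $3,834.40 stays under the $16,000 maximum.

$3,834.40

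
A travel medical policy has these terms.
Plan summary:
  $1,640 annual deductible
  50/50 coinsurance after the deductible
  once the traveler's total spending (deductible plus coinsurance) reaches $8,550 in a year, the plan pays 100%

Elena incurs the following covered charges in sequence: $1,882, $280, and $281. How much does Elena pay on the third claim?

#1 ($1,882): deductible takes $1,640, $242 remains; 50% of $242 = $121. Cost to traveler: $1,761. OOP to date $1,761.
#2 ($280): deductible already satisfied, so traveler's share is 50% × $280 = $140. Traveler owes $140 (running OOP $1,901).
#3 ($281): deductible met; 50% of $281 = $140.50. Traveler pays $140.50; OOP now $2,041.50.

$140.50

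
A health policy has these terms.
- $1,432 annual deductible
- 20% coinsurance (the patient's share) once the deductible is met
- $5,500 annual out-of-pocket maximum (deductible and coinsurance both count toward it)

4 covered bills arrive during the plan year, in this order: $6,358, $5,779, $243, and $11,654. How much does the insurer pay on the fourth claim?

$9,775.60

Claim 1 ($6,358): $1,432 to deductible, leaving $4,926; patient's 20% is $985.20. Cost to patient: $2,417.20. OOP to date $2,417.20. Plan pays $6,358 − $2,417.20 = $3,940.80.
Claim 2 ($5,779): deductible already satisfied, so patient's share is 20% × $5,779 = $1,155.80. Patient pays $1,155.80; OOP now $3,573. Insurer: $5,779 − $1,155.80 = $4,623.20.
Claim 3 ($243): 20% coinsurance on $243 = $48.60. Cost to patient: $48.60. OOP to date $3,621.60. Insurer: $243 − $48.60 = $194.40.
Claim 4 ($11,654): 20% coinsurance on $11,654 = $2,330.80. Adding that to $3,621.60 gives $5,952.40, past the $5,500 cap; patient pays only $5,500 − $3,621.60 = $1,878.40. Plan pays $11,654 − $1,878.40 = $9,775.60.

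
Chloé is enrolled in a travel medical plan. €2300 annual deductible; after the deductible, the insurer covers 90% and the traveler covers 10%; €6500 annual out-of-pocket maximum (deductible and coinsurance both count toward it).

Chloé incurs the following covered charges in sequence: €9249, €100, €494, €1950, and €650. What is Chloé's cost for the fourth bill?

Bill 1, €9249: deductible takes €2300, €6949 remains; 10% of €6949 = €694.90. Cost to traveler: €2994.90. OOP to date €2994.90.
Bill 2, €100: 10% coinsurance on €100 = €10. Traveler pays €10; OOP now €3004.90.
Bill 3, €494: deductible already satisfied, so traveler's share is 10% × €494 = €49.40. Cost to traveler: €49.40. OOP to date €3054.30.
Bill 4, €1950: 10% coinsurance on €1950 = €195. Traveler pays €195; OOP now €3249.30.

€195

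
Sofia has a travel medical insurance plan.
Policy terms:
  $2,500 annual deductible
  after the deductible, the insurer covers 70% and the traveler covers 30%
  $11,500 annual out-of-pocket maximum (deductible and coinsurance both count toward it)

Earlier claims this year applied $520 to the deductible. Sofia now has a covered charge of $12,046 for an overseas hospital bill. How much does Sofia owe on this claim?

$520 of the $2,500 deductible is already met, leaving $1,980.
That leaves $12,046 − $1,980 = $10,066 for coinsurance.
Traveler's 30% share of $10,066 is $3,019.80.
Traveler responsibility before any cap: $1,980 + $3,019.80 = $4,999.80.
Total out-of-pocket so far would be $520 + $4,999.80 = $5,519.80, below the $11,500 cap — no reduction.

$4,999.80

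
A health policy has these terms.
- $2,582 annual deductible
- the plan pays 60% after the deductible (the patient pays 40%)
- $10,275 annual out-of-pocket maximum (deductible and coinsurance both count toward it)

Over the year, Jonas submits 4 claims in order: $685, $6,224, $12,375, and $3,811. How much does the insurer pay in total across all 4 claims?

$12,820

#1 ($685): all of it applies to the deductible. Patient pays $685; OOP now $685. Insurer: $685 − $685 = $0.
#2 ($6,224): $1,897 finishes the deductible; $4,327 goes to coinsurance; 40% of $4,327 = $1,730.80. Patient pays $3,627.80; OOP now $4,312.80. Insurer: $6,224 − $3,627.80 = $2,596.20.
#3 ($12,375): 40% coinsurance on $12,375 = $4,950. Patient owes $4,950 (running OOP $9,262.80). Insurer: $12,375 − $4,950 = $7,425.
#4 ($3,811): 40% coinsurance on $3,811 = $1,524.40. OOP would hit $10,787.20 > $10,275, so the cap limits the patient to $10,275 − $9,262.80 = $1,012.20. Insurer: $3,811 − $1,012.20 = $2,798.80.
Insurer total: $0 + $2,596.20 + $7,425 + $2,798.80 = $12,820.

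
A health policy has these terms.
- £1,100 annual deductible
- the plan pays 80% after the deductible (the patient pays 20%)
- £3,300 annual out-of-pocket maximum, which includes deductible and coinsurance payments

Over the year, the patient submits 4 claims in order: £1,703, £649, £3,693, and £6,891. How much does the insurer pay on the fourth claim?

£5,680

Claim 1 — £1,703: £1,100 finishes the deductible; £603 goes to coinsurance; coinsurance £603 × 20% = £120.60. Patient pays £1,220.60; OOP now £1,220.60. Insurer: £1,703 − £1,220.60 = £482.40.
Claim 2 — £649: deductible met; 20% of £649 = £129.80. Patient owes £129.80 (running OOP £1,350.40). Insurer: £649 − £129.80 = £519.20.
Claim 3 — £3,693: 20% coinsurance on £3,693 = £738.60. Patient owes £738.60 (running OOP £2,089). Insurer: £3,693 − £738.60 = £2,954.40.
Claim 4 — £6,891: deductible already satisfied, so patient's share is 20% × £6,891 = £1,378.20. That would push OOP to £3,467.20, over the £3,300 cap, so patient pays £3,300 − £2,089 = £1,211. Insurer: £6,891 − £1,211 = £5,680.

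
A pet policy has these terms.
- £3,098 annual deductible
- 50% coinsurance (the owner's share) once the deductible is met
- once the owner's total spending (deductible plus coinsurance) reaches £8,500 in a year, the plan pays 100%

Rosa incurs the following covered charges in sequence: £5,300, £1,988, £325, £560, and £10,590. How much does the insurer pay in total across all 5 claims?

Bill 1, £5,300: £3,098 finishes the deductible; £2,202 goes to coinsurance; coinsurance £2,202 × 50% = £1,101. Owner owes £4,199 (running OOP £4,199). Plan pays £5,300 − £4,199 = £1,101.
Bill 2, £1,988: deductible met; 50% of £1,988 = £994. Owner owes £994 (running OOP £5,193). Plan pays £1,988 − £994 = £994.
Bill 3, £325: deductible met; 50% of £325 = £162.50. Owner owes £162.50 (running OOP £5,355.50). Plan pays £325 − £162.50 = £162.50.
Bill 4, £560: deductible already satisfied, so owner's share is 50% × £560 = £280. Cost to owner: £280. OOP to date £5,635.50. Plan pays £560 − £280 = £280.
Bill 5, £10,590: deductible already satisfied, so owner's share is 50% × £10,590 = £5,295. OOP would hit £10,930.50 > £8,500, so the cap limits the owner to £8,500 − £5,635.50 = £2,864.50. Insurer: £10,590 − £2,864.50 = £7,725.50.
Insurer total: £1,101 + £994 + £162.50 + £280 + £7,725.50 = £10,263.

£10,263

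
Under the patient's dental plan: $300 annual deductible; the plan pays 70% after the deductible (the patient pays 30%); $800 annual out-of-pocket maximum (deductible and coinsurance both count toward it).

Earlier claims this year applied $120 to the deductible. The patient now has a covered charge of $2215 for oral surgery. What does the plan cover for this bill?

Remaining deductible: $300 − $120 = $180.
That leaves $2215 − $180 = $2035 for coinsurance.
Patient's 30% share of $2035 is $610.50.
So the patient owes $180 + $610.50 = $790.50 before any cap.
Year-to-date out-of-pocket would reach $120 + $790.50 = $910.50, above the $800 maximum, so the patient pays only $800 − $120 = $680.
Insurer pays the balance: $2215 − $680 = $1535.

$1535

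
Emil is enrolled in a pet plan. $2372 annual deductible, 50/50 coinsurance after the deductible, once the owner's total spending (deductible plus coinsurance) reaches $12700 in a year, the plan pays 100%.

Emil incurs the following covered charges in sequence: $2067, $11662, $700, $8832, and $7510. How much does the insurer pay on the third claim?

Bill 1, $2067: fully absorbed by the deductible. Owner pays $2067; OOP now $2067. Insurer: $2067 − $2067 = $0.
Bill 2, $11662: deductible takes $305, $11357 remains; coinsurance $11357 × 50% = $5678.50. Owner pays $5983.50; OOP now $8050.50. Insurer: $11662 − $5983.50 = $5678.50.
Bill 3, $700: deductible met; 50% of $700 = $350. Owner pays $350; OOP now $8400.50. Plan pays $700 − $350 = $350.

$350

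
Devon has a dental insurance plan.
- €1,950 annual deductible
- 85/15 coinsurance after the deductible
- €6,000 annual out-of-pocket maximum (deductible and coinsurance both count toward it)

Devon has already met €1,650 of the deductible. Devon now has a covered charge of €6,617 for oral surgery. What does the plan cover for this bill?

Remaining deductible: €1,950 − €1,650 = €300.
After the €300 deductible portion, €6,617 − €300 = €6,317 is subject to coinsurance.
Coinsurance: €6,317 × 15% = €947.55.
Patient responsibility before any cap: €300 + €947.55 = €1,247.55.
Year-to-date out-of-pocket becomes €1,650 + €1,247.55 = €2,897.55, still under the €6,000 maximum, so no cap applies.
The insurer covers the remainder: €6,617 − €1,247.55 = €5,369.45.

€5,369.45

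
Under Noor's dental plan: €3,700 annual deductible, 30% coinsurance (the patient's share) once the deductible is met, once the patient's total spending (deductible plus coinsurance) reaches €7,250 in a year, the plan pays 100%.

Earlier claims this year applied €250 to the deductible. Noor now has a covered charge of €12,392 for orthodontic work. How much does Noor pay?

€6,132.60

Remaining deductible: €3,700 − €250 = €3,450.
After the €3,450 deductible portion, €12,392 − €3,450 = €8,942 is subject to coinsurance.
Patient's 30% share of €8,942 is €2,682.60.
So the patient owes €3,450 + €2,682.60 = €6,132.60 before any cap.
Total out-of-pocket so far would be €250 + €6,132.60 = €6,382.60, below the €7,250 cap — no reduction.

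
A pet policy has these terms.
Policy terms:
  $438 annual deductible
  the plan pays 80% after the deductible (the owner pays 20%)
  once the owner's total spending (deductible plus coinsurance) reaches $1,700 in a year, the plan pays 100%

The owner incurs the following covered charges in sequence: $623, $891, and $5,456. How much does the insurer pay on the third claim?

$4,409.20

Claim 1 ($623): deductible takes $438, $185 remains; 20% of $185 = $37. Owner pays $475; OOP now $475. Plan pays $623 − $475 = $148.
Claim 2 ($891): deductible met; 20% of $891 = $178.20. Owner owes $178.20 (running OOP $653.20). Insurer: $891 − $178.20 = $712.80.
Claim 3 ($5,456): 20% coinsurance on $5,456 = $1,091.20. That would push OOP to $1,744.40, over the $1,700 cap, so owner pays $1,700 − $653.20 = $1,046.80. Insurer: $5,456 − $1,046.80 = $4,409.20.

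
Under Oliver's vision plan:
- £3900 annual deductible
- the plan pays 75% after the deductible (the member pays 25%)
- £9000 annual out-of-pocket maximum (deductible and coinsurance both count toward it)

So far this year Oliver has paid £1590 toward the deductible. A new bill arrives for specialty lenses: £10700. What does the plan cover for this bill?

£6292.50

Deductible still to meet: £3900 − £1590 = £2310.
The remaining £8390 (= £10700 − £2310) moves to coinsurance.
Coinsurance: £8390 × 25% = £2097.50.
So the member owes £2310 + £2097.50 = £4407.50 before any cap.
Total out-of-pocket so far would be £1590 + £4407.50 = £5997.50, below the £9000 cap — no reduction.
The plan picks up £10700 − £4407.50 = £6292.50.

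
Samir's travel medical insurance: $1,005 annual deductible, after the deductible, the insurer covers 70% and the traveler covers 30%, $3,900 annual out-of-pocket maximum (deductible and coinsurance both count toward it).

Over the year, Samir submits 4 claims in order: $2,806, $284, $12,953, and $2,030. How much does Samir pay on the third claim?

Bill 1, $2,806: deductible takes $1,005, $1,801 remains; coinsurance $1,801 × 30% = $540.30. Traveler pays $1,545.30; OOP now $1,545.30.
Bill 2, $284: 30% coinsurance on $284 = $85.20. Traveler pays $85.20; OOP now $1,630.50.
Bill 3, $12,953: deductible already satisfied, so traveler's share is 30% × $12,953 = $3,885.90. Adding that to $1,630.50 gives $5,516.40, past the $3,900 cap; traveler pays only $3,900 − $1,630.50 = $2,269.50.

$2,269.50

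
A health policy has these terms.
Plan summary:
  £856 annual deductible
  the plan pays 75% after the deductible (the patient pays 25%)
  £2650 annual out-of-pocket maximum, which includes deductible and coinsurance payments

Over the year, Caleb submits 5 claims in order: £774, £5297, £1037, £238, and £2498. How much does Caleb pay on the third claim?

Bill 1, £774: entire amount goes to the deductible. Patient pays £774; OOP now £774.
Bill 2, £5297: £82 finishes the deductible; £5215 goes to coinsurance; coinsurance £5215 × 25% = £1303.75. Cost to patient: £1385.75. OOP to date £2159.75.
Bill 3, £1037: deductible met; 25% of £1037 = £259.25. Patient owes £259.25 (running OOP £2419).

£259.25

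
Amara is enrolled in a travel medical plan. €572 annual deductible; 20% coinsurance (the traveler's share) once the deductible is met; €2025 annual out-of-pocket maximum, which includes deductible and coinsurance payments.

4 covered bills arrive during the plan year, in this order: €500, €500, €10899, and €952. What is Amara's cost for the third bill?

Bill 1, €500: all of it applies to the deductible. Cost to traveler: €500. OOP to date €500.
Bill 2, €500: €72 finishes the deductible; €428 goes to coinsurance; traveler's 20% is €85.60. Traveler owes €157.60 (running OOP €657.60).
Bill 3, €10899: deductible already satisfied, so traveler's share is 20% × €10899 = €2179.80. That would push OOP to €2837.40, over the €2025 cap, so traveler pays €2025 − €657.60 = €1367.40.

€1367.40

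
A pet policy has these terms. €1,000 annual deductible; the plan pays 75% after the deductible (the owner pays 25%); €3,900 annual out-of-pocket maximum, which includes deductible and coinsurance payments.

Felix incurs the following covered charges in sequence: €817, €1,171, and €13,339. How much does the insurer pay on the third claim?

€10,686

#1 (€817): entire amount goes to the deductible. Owner pays €817; OOP now €817. Plan pays €817 − €817 = €0.
#2 (€1,171): €183 to deductible, leaving €988; owner's 25% is €247. Owner owes €430 (running OOP €1,247). Plan pays €1,171 − €430 = €741.
#3 (€13,339): 25% coinsurance on €13,339 = €3,334.75. That would push OOP to €4,581.75, over the €3,900 cap, so owner pays €3,900 − €1,247 = €2,653. Insurer: €13,339 − €2,653 = €10,686.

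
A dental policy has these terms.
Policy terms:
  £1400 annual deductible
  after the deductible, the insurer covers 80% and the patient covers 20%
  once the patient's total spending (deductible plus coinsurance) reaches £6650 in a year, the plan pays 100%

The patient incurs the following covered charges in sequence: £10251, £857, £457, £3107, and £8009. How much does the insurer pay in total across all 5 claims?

Claim 1 — £10251: deductible takes £1400, £8851 remains; 20% of £8851 = £1770.20. Patient owes £3170.20 (running OOP £3170.20). Insurer: £10251 − £3170.20 = £7080.80.
Claim 2 — £857: deductible already satisfied, so patient's share is 20% × £857 = £171.40. Cost to patient: £171.40. OOP to date £3341.60. Plan pays £857 − £171.40 = £685.60.
Claim 3 — £457: deductible already satisfied, so patient's share is 20% × £457 = £91.40. Patient pays £91.40; OOP now £3433. Plan pays £457 − £91.40 = £365.60.
Claim 4 — £3107: deductible already satisfied, so patient's share is 20% × £3107 = £621.40. Cost to patient: £621.40. OOP to date £4054.40. Insurer: £3107 − £621.40 = £2485.60.
Claim 5 — £8009: 20% coinsurance on £8009 = £1601.80. Patient pays £1601.80; OOP now £5656.20. Insurer: £8009 − £1601.80 = £6407.20.
Insurer total = bills − patient's total = £22681 − £5656.20 = £17024.80.

£17024.80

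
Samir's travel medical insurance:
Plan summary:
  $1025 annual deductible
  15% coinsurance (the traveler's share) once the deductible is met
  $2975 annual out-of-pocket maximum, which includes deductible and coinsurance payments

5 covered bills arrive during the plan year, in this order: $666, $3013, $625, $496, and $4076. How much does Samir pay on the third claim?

$93.75

Claim 1 ($666): fully absorbed by the deductible. Traveler pays $666; OOP now $666.
Claim 2 ($3013): $359 to deductible, leaving $2654; traveler's 15% is $398.10. Cost to traveler: $757.10. OOP to date $1423.10.
Claim 3 ($625): deductible met; 15% of $625 = $93.75. Traveler pays $93.75; OOP now $1516.85.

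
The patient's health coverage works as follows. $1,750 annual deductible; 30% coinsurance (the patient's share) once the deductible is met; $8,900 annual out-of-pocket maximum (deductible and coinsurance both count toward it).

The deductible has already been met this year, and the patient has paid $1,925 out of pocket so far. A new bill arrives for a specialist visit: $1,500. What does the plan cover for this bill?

$1,050

The deductible is already satisfied, so the full bill goes to coinsurance.
30% of $1,500 = $450 falls to the patient.
Cumulative spending $1,925 + $450 = $2,375 stays under the $8,900 maximum.
Insurer pays the balance: $1,500 − $450 = $1,050.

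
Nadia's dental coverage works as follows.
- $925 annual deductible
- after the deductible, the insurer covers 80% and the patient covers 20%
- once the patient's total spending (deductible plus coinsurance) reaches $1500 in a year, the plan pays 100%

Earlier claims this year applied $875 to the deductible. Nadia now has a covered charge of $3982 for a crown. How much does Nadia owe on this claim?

$625

$875 of the $925 deductible is already met, leaving $50.
The remaining $3932 (= $3982 − $50) moves to coinsurance.
Coinsurance: $3932 × 20% = $786.40.
So the patient owes $50 + $786.40 = $836.40 before any cap.
That would bring total out-of-pocket to $1711.40, past the $1500 cap. The patient is capped at $1500 − $875 = $625 on this claim.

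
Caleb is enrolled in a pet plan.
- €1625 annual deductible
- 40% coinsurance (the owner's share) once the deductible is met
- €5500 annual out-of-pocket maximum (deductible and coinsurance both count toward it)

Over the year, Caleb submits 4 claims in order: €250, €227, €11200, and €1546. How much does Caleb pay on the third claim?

€5023

#1 (€250): fully absorbed by the deductible. Cost to owner: €250. OOP to date €250.
#2 (€227): entire amount goes to the deductible. Owner pays €227; OOP now €477.
#3 (€11200): €1148 to deductible, leaving €10052; owner's 40% is €4020.80. Together that's €1148 + €4020.80 = €5168.80. OOP would hit €5645.80 > €5500, so the cap limits the owner to €5500 − €477 = €5023.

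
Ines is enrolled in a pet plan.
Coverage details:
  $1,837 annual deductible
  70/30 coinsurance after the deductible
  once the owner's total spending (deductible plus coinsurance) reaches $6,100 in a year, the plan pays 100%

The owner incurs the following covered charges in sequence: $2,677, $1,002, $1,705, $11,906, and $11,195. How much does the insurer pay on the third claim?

$1,193.50

Claim 1 — $2,677: deductible takes $1,837, $840 remains; owner's 30% is $252. Owner pays $2,089; OOP now $2,089. Plan pays $2,677 − $2,089 = $588.
Claim 2 — $1,002: 30% coinsurance on $1,002 = $300.60. Owner owes $300.60 (running OOP $2,389.60). Plan pays $1,002 − $300.60 = $701.40.
Claim 3 — $1,705: 30% coinsurance on $1,705 = $511.50. Cost to owner: $511.50. OOP to date $2,901.10. Insurer: $1,705 − $511.50 = $1,193.50.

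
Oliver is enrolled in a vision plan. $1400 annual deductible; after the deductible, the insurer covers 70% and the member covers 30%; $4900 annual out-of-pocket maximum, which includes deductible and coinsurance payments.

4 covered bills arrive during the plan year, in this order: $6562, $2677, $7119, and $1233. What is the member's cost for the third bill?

$1148.30

Claim 1 — $6562: $1400 to deductible, leaving $5162; coinsurance $5162 × 30% = $1548.60. Member owes $2948.60 (running OOP $2948.60).
Claim 2 — $2677: deductible met; 30% of $2677 = $803.10. Cost to member: $803.10. OOP to date $3751.70.
Claim 3 — $7119: deductible already satisfied, so member's share is 30% × $7119 = $2135.70. Adding that to $3751.70 gives $5887.40, past the $4900 cap; member pays only $4900 − $3751.70 = $1148.30.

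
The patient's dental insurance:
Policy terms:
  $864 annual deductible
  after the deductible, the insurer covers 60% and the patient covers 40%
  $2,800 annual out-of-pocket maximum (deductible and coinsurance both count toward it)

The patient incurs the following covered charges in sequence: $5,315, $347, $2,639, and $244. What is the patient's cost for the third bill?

$16.80

Claim 1 ($5,315): deductible takes $864, $4,451 remains; coinsurance $4,451 × 40% = $1,780.40. Patient pays $2,644.40; OOP now $2,644.40.
Claim 2 ($347): 40% coinsurance on $347 = $138.80. Patient pays $138.80; OOP now $2,783.20.
Claim 3 ($2,639): deductible met; 40% of $2,639 = $1,055.60. That would push OOP to $3,838.80, over the $2,800 cap, so patient pays $2,800 − $2,783.20 = $16.80.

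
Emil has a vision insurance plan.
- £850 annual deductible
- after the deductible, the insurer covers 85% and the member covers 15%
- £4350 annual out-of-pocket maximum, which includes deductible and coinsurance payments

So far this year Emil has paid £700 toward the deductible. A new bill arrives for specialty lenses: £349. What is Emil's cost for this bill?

£700 of the £850 deductible is already met, leaving £150.
That leaves £349 − £150 = £199 for coinsurance.
Coinsurance: £199 × 15% = £29.85.
That puts the member's cost at £150 + £29.85 = £179.85 before any cap.
Total out-of-pocket so far would be £700 + £179.85 = £879.85, below the £4350 cap — no reduction.

£179.85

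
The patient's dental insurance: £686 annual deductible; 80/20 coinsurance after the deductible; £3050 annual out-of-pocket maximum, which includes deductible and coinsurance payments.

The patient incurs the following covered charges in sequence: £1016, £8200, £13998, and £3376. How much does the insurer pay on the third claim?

#1 (£1016): £686 finishes the deductible; £330 goes to coinsurance; patient's 20% is £66. Cost to patient: £752. OOP to date £752. Plan pays £1016 − £752 = £264.
#2 (£8200): 20% coinsurance on £8200 = £1640. Cost to patient: £1640. OOP to date £2392. Plan pays £8200 − £1640 = £6560.
#3 (£13998): deductible met; 20% of £13998 = £2799.60. OOP would hit £5191.60 > £3050, so the cap limits the patient to £3050 − £2392 = £658. Insurer: £13998 − £658 = £13340.

£13340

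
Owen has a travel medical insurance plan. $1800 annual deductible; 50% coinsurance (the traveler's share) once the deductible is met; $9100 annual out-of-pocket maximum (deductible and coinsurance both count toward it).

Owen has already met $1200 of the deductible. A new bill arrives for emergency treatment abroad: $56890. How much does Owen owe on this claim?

$7900

$1200 of the $1800 deductible is already met, leaving $600.
The remaining $56290 (= $56890 − $600) moves to coinsurance.
Coinsurance: $56290 × 50% = $28145.
That puts the traveler's cost at $600 + $28145 = $28745 before any cap.
That would bring total out-of-pocket to $29945, past the $9100 cap. The traveler is capped at $9100 − $1200 = $7900 on this claim.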